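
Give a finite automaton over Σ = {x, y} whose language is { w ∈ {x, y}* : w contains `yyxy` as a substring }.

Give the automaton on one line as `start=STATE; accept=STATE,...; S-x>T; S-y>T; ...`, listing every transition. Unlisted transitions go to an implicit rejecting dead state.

start=S0; accept=S4; S0-x>S0; S0-y>S1; S1-x>S0; S1-y>S2; S2-x>S3; S2-y>S2; S3-x>S0; S3-y>S4; S4-x>S4; S4-y>S4

States S0..S3 record the length of the longest prefix of `yyxy` that matches the current input suffix. Reaching S4 means `yyxy` has been seen, and we stay there forever. Accept from S4.
        x   y  
>  S0   S0  S1 
   S1   S0  S2 
   S2   S3  S2 
   S3   S0  S4 
 * S4   S4  S4 
(> = start, * = accepting)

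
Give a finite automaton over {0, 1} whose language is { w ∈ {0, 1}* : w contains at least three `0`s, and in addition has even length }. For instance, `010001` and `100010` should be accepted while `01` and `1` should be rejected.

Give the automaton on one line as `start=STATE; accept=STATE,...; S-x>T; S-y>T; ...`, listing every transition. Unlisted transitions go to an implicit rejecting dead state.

Build one automaton per condition and run them in lockstep. One (5 states) tracks the count of `0`s, saturating at 4; the other (2 states) tracks the input length modulo 2. Each combined state is a pair, one component from each; accept when both components accept. Equivalent product states are then merged.
8 states suffice.
        0   1  
>  q0   q1  q2 
   q1   q3  q4 
   q2   q4  q0 
   q3   q5  q6 
   q4   q6  q1 
   q5   q7  q7 
   q6   q7  q3 
 * q7   q5  q5 
(> = start, * = accepting)

start=q0; accept=q7; q0-0>q1; q0-1>q2; q1-0>q3; q1-1>q4; q2-0>q4; q2-1>q0; q3-0>q5; q3-1>q6; q4-0>q6; q4-1>q1; q5-0>q7; q5-1>q7; q6-0>q7; q6-1>q3; q7-0>q5; q7-1>q5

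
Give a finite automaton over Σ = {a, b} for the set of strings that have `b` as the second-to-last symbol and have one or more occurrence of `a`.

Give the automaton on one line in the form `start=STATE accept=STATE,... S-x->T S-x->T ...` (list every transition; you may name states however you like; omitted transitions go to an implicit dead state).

Run two small machines in parallel and take their product. One (7 states) tracks the last 2 symbols read; the other (3 states) tracks the count of `a`s, saturating at 2. Each combined state is a pair, one component from each; accept when both components accept. After merging equivalent states the machine shrinks.
6 states suffice.
        a   b  
>  q0   q1  q2 
   q1   q1  q3 
   q2   q4  q2 
   q3   q4  q5 
 * q4   q1  q3 
 * q5   q4  q5 
(> = start, * = accepting)

start=q0 accept=q4,q5 q0-a->q1 q0-b->q2 q1-a->q1 q1-b->q3 q2-a->q4 q2-b->q2 q3-a->q4 q3-b->q5 q4-a->q1 q4-b->q3 q5-a->q4 q5-b->q5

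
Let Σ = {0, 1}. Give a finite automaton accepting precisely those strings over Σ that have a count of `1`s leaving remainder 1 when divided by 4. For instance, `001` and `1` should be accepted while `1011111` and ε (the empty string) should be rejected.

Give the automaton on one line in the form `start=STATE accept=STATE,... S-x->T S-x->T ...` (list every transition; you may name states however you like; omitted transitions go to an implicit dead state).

The only thing that matters is how many `1`s have appeared, reduced mod 4. Use one state per residue: S0 for 0, …, S3 for 3. Reading `1` moves to the next residue; anything else stays put. S1 is accepting.
With 4 states:
        0   1  
>  S0   S0  S1 
 * S1   S1  S2 
   S2   S2  S3 
   S3   S3  S0 
(> = start, * = accepting)

start=S0 accept=S1 S0-0->S0 S0-1->S1 S1-0->S1 S1-1->S2 S2-0->S2 S2-1->S3 S3-0->S3 S3-1->S0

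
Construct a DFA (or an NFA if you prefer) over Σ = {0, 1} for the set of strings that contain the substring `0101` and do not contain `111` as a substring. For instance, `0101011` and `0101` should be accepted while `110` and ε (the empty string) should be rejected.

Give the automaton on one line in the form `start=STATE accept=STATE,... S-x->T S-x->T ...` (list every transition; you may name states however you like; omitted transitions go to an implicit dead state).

Handle the two conditions separately and then intersect. One (5 states) tracks whether and how much of `0101` has been seen; the other (4 states) tracks partial matches of the forbidden pattern `111`. Each combined state is a pair, one component from each; accept when both components accept. Equivalent product states are then merged.
        0   1  
>  s0   s1  s2 
   s1   s1  s3 
   s2   s1  s4 
   s3   s5  s4 
   s4   s1  s6 
   s5   s1  s7 
   s6   s6  s6 
 * s7   s8  s9 
 * s8   s8  s7 
 * s9   s8  s6 
(> = start, * = accepting)

start=s0 accept=s7,s8,s9 s0-0->s1 s0-1->s2 s1-0->s1 s1-1->s3 s2-0->s1 s2-1->s4 s3-0->s5 s3-1->s4 s4-0->s1 s4-1->s6 s5-0->s1 s5-1->s7 s6-0->s6 s6-1->s6 s7-0->s8 s7-1->s9 s8-0->s8 s8-1->s7 s9-0->s8 s9-1->s6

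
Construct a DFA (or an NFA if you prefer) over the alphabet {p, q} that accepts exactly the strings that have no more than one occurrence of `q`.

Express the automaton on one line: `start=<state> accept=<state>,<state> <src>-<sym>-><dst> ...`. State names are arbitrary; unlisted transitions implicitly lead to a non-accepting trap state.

start=A accept=A,B A-p->A A-q->B B-p->B B-q->C C-p->C C-q->C

Only the number of `q`s matters, and only up to 2. Make a chain A → B → C advanced by each `q` (with C absorbing); every other symbol self-loops. The accepting set is {A, B}.
3 states suffice.
       p  q 
>* A   A  B 
 * B   B  C 
   C   C  C 
(> = start, * = accepting)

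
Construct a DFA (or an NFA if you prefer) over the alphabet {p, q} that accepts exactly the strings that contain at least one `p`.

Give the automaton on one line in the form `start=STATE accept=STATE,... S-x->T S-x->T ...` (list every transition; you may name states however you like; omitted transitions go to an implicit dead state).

start=s0 accept=s1,s2 s0-p->s1 s0-q->s0 s1-p->s2 s1-q->s1 s2-p->s2 s2-q->s2

Only the number of `p`s matters, and only up to 2. Make a chain s0 → s1 → s2 advanced by each `p` (with s2 absorbing); every other symbol self-loops. The accepting set is {s1, s2}.
With 3 states:
        p   q  
>  s0   s1  s0 
 * s1   s2  s1 
 * s2   s2  s2 
(> = start, * = accepting)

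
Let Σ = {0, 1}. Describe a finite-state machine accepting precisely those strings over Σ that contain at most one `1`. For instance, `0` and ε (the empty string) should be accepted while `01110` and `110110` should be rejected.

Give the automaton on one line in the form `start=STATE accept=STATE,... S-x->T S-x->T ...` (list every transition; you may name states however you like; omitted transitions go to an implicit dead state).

Count `1`s, saturating at 2: state S0 means no `1` yet, S1 means one `1` seen, S2 means more than one. Each `1` increments (capped at S2); other symbols loop. Accept from {S0, S1}.
3 states suffice.
        0   1  
>* S0   S0  S1 
 * S1   S1  S2 
   S2   S2  S2 
(> = start, * = accepting)

start=S0 accept=S0,S1 S0-0->S0 S0-1->S1 S1-0->S1 S1-1->S2 S2-0->S2 S2-1->S2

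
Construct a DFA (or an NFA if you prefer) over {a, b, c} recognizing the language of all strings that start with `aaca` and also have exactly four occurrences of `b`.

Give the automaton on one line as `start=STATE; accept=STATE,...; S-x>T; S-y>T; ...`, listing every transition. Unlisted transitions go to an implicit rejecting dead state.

Handle the two conditions separately and then intersect. One (6 states) tracks whether the input so far still matches the prefix `aaca`; the other (6 states) tracks the count of `b`s, saturating at 5. Each combined state is a pair, one component from each; accept when both components accept.
With 16 states:
          a    b    c  
>  S0     S1   S2   S3 
   S1     S4   S2   S3 
   S2     S2   S5   S2 
   S3     S3   S2   S3 
   S4     S3   S2   S6 
   S5     S5   S7   S5 
   S6     S8   S2   S3 
   S7     S7   S9   S7 
   S8     S8  S10   S8 
   S9     S9  S11   S9 
   S10   S10  S12  S10 
   S11   S11  S11  S11 
   S12   S12  S13  S12 
   S13   S13  S14  S13 
 * S14   S14  S15  S14 
   S15   S15  S15  S15 
(> = start, * = accepting)

start=S0; accept=S14; S0-a>S1; S0-b>S2; S0-c>S3; S1-a>S4; S1-b>S2; S1-c>S3; S2-a>S2; S2-b>S5; S2-c>S2; S3-a>S3; S3-b>S2; S3-c>S3; S4-a>S3; S4-b>S2; S4-c>S6; S5-a>S5; S5-b>S7; S5-c>S5; S6-a>S8; S6-b>S2; S6-c>S3; S7-a>S7; S7-b>S9; S7-c>S7; S8-a>S8; S8-b>S10; S8-c>S8; S9-a>S9; S9-b>S11; S9-c>S9; S10-a>S10; S10-b>S12; S10-c>S10; S11-a>S11; S11-b>S11; S11-c>S11; S12-a>S12; S12-b>S13; S12-c>S12; S13-a>S13; S13-b>S14; S13-c>S13; S14-a>S14; S14-b>S15; S14-c>S14; S15-a>S15; S15-b>S15; S15-c>S15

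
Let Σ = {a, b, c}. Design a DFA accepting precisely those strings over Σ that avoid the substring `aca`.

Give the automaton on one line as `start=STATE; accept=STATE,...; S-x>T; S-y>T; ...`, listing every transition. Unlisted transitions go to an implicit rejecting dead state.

This is the complement of 'contains `aca`'. Use the same substring-matching states — S0 through S3 holding how much of `aca` has just been matched — but flip the accepting set: everything except the trap S3 accepts.
A 4-state machine:
        a   b   c  
>* S0   S1  S0  S0 
 * S1   S1  S0  S2 
 * S2   S3  S0  S0 
   S3   S3  S3  S3 
(> = start, * = accepting)

start=S0; accept=S0,S1,S2; S0-a>S1; S0-b>S0; S0-c>S0; S1-a>S1; S1-b>S0; S1-c>S2; S2-a>S3; S2-b>S0; S2-c>S0; S3-a>S3; S3-b>S3; S3-c>S3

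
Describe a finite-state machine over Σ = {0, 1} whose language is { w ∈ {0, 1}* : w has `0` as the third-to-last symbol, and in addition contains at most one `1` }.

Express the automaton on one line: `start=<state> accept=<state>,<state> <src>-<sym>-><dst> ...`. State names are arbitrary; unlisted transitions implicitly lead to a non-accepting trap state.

start=A accept=H,I,J,L A-0->B A-1->C B-0->D B-1->E C-0->F C-1->G D-0->H D-1->I E-0->J E-1->G F-0->K F-1->G G-0->G G-1->G H-0->H H-1->I I-0->J I-1->G J-0->K J-1->G K-0->L K-1->G L-0->L L-1->G

Build one automaton per condition and run them in lockstep. One (15 states) tracks the last 3 symbols read; the other (3 states) tracks the count of `1`s, saturating at 2. Each combined state is a pair, one component from each; accept when both components accept. Minimizing collapses redundant product states.
With 12 states:
       0  1 
>  A   B  C 
   B   D  E 
   C   F  G 
   D   H  I 
   E   J  G 
   F   K  G 
   G   G  G 
 * H   H  I 
 * I   J  G 
 * J   K  G 
   K   L  G 
 * L   L  G 
(> = start, * = accepting)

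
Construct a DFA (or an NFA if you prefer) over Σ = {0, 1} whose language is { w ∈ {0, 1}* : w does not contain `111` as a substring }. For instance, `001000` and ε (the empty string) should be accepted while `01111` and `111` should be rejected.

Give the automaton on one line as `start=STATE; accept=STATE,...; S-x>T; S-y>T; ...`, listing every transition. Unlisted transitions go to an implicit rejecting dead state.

Track partial matches of the forbidden pattern `111`. State s3 is a dead state reached once `111` has occurred; every other state accepts. s0 means no part of `111` is currently matched.
With 4 states:
        0   1  
>* s0   s0  s1 
 * s1   s0  s2 
 * s2   s0  s3 
   s3   s3  s3 
(> = start, * = accepting)

start=s0; accept=s0,s1,s2; s0-0>s0; s0-1>s1; s1-0>s0; s1-1>s2; s2-0>s0; s2-1>s3; s3-0>s3; s3-1>s3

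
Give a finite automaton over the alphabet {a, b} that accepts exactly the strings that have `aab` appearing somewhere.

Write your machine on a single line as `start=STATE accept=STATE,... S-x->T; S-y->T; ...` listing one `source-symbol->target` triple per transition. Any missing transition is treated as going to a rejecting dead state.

States s0..s2 record the length of the longest prefix of `aab` that matches the current input suffix. Reaching s3 means `aab` has been seen, and we stay there forever. Accept from s3.
        a   b  
>  s0   s1  s0 
   s1   s2  s0 
   s2   s2  s3 
 * s3   s3  s3 
(> = start, * = accepting)

start=s0; accept=s3; s0-a->s1; s0-b->s0; s1-a->s2; s1-b->s0; s2-a->s2; s2-b->s3; s3-a->s3; s3-b->s3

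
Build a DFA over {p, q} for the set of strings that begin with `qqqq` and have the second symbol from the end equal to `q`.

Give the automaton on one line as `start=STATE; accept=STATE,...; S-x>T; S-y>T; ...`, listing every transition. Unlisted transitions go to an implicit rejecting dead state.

start=s0; accept=s5,s6; s0-p>s1; s0-q>s2; s1-p>s1; s1-q>s1; s2-p>s1; s2-q>s3; s3-p>s1; s3-q>s4; s4-p>s1; s4-q>s5; s5-p>s6; s5-q>s5; s6-p>s7; s6-q>s8; s7-p>s7; s7-q>s8; s8-p>s6; s8-q>s5

Run two small machines in parallel and take their product. The first has 6 states tracking whether the input so far still matches the prefix `qqqq`; the second has 7 states tracking the last 2 symbols read. A product state is a pair (one from each), accepting exactly when both do. After merging equivalent states the machine shrinks.
9 states suffice.
        p   q  
>  s0   s1  s2 
   s1   s1  s1 
   s2   s1  s3 
   s3   s1  s4 
   s4   s1  s5 
 * s5   s6  s5 
 * s6   s7  s8 
   s7   s7  s8 
   s8   s6  s5 
(> = start, * = accepting)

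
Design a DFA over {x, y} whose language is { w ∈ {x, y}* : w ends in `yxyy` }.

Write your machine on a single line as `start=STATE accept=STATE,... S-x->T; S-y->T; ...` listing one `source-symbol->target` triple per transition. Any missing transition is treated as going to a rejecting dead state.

start=q0; accept=q4; q0-x->q0; q0-y->q1; q1-x->q2; q1-y->q1; q2-x->q0; q2-y->q3; q3-x->q2; q3-y->q4; q4-x->q2; q4-y->q1

Let each state record the length of the longest suffix of the input read so far that is also a prefix of `yxyy`. q1 means the last symbol is `y`; q2 means the last 2 symbols are `yx`; q3 means the last 3 symbols are `yxy`; q4 means the last 4 symbols are `yxyy`. Accept only at q4, where the string currently ends in `yxyy`.
With 5 states:
        x   y  
>  q0   q0  q1 
   q1   q2  q1 
   q2   q0  q3 
   q3   q2  q4 
 * q4   q2  q1 
(> = start, * = accepting)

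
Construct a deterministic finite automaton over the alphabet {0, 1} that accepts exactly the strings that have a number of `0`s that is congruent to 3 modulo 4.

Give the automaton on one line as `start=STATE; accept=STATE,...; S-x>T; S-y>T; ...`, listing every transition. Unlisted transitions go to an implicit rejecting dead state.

The only thing that matters is how many `0`s have appeared, reduced mod 4. Use one state per residue: S0 for 0, …, S3 for 3. Reading `0` moves to the next residue; anything else stays put. S3 is accepting.
A 4-state machine:
        0   1  
>  S0   S1  S0 
   S1   S2  S1 
   S2   S3  S2 
 * S3   S0  S3 
(> = start, * = accepting)

start=S0; accept=S3; S0-0>S1; S0-1>S0; S1-0>S2; S1-1>S1; S2-0>S3; S2-1>S2; S3-0>S0; S3-1>S3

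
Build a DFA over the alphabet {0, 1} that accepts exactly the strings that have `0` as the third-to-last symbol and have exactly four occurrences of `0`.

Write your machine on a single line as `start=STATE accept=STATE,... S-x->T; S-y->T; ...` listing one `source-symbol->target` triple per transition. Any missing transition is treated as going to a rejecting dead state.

start=A; accept=F,J,K,N; A-0->B; A-1->A; B-0->C; B-1->B; C-0->D; C-1->E; D-0->F; D-1->G; E-0->H; E-1->E; F-0->I; F-1->J; G-0->K; G-1->L; H-0->M; H-1->G; I-0->I; I-1->I; J-0->I; J-1->N; K-0->I; K-1->O; L-0->P; L-1->L; M-0->I; M-1->J; N-0->I; N-1->I; O-0->I; O-1->N; P-0->I; P-1->O

Handle the two conditions separately and then intersect. The first has 15 states tracking the last 3 symbols read; the second has 6 states tracking the count of `0`s, saturating at 5. A product state is a pair (one from each), accepting exactly when both do. After merging equivalent states the machine shrinks.
A 16-state machine:
       0  1 
>  A   B  A 
   B   C  B 
   C   D  E 
   D   F  G 
   E   H  E 
 * F   I  J 
   G   K  L 
   H   M  G 
   I   I  I 
 * J   I  N 
 * K   I  O 
   L   P  L 
   M   I  J 
 * N   I  I 
   O   I  N 
   P   I  O 
(> = start, * = accepting)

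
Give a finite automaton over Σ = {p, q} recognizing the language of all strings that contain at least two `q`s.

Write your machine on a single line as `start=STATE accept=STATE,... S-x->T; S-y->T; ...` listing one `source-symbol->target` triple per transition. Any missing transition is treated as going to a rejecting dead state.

Only the number of `q`s matters, and only up to 3. Make a chain S0 → S1 → S2 → S3 advanced by each `q` (with S3 absorbing); every other symbol self-loops. The accepting set is {S2, S3}.
A 4-state machine:
        p   q  
>  S0   S0  S1 
   S1   S1  S2 
 * S2   S2  S3 
 * S3   S3  S3 
(> = start, * = accepting)

start=S0; accept=S2,S3; S0-p->S0; S0-q->S1; S1-p->S1; S1-q->S2; S2-p->S2; S2-q->S3; S3-p->S3; S3-q->S3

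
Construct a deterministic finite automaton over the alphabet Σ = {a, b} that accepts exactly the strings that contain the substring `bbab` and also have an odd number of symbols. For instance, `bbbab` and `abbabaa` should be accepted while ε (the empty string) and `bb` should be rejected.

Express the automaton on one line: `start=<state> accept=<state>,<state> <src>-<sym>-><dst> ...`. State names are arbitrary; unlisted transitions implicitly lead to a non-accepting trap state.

start=S0 accept=S9 S0-a->S1 S0-b->S2 S1-a->S0 S1-b->S3 S2-a->S0 S2-b->S4 S3-a->S1 S3-b->S5 S4-a->S6 S4-b->S5 S5-a->S7 S5-b->S4 S6-a->S0 S6-b->S8 S7-a->S1 S7-b->S9 S8-a->S9 S8-b->S9 S9-a->S8 S9-b->S8

Run two small machines in parallel and take their product. The first has 5 states tracking whether and how much of `bbab` has been seen; the second has 2 states tracking the input length modulo 2. A product state is a pair (one from each), accepting exactly when both do.
A 10-state machine:
        a   b  
>  S0   S1  S2 
   S1   S0  S3 
   S2   S0  S4 
   S3   S1  S5 
   S4   S6  S5 
   S5   S7  S4 
   S6   S0  S8 
   S7   S1  S9 
   S8   S9  S9 
 * S9   S8  S8 
(> = start, * = accepting)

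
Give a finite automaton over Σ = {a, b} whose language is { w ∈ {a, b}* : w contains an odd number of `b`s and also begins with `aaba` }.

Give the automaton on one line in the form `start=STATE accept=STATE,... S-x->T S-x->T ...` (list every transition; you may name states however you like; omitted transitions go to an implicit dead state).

Run two small machines in parallel and take their product. The first has 2 states tracking the count of `b`s modulo 2; the second has 6 states tracking whether the input so far still matches the prefix `aaba`. A product state is a pair (one from each), accepting exactly when both do. After merging equivalent states the machine shrinks.
A 7-state machine:
        a   b  
>  s0   s1  s2 
   s1   s3  s2 
   s2   s2  s2 
   s3   s2  s4 
   s4   s5  s2 
 * s5   s5  s6 
   s6   s6  s5 
(> = start, * = accepting)

start=s0 accept=s5 s0-a->s1 s0-b->s2 s1-a->s3 s1-b->s2 s2-a->s2 s2-b->s2 s3-a->s2 s3-b->s4 s4-a->s5 s4-b->s2 s5-a->s5 s5-b->s6 s6-a->s6 s6-b->s5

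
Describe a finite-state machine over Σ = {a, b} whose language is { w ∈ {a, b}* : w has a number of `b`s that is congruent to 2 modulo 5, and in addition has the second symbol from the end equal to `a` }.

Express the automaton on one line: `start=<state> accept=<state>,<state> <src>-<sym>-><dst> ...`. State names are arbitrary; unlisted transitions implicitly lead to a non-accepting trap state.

Build one automaton per condition and run them in lockstep. The first has 5 states tracking the count of `b`s modulo 5; the second has 7 states tracking the last 2 symbols read. A product state is a pair (one from each), accepting exactly when both do.
A 23-state machine:
          a    b  
>  s0     s1   s2 
   s1     s3   s4 
   s2     s5   s6 
   s3     s3   s4 
   s4     s5   s6 
   s5     s7   s8 
   s6     s9  s10 
   s7     s7   s8 
 * s8     s9  s10 
   s9    s11  s12 
   s10   s13  s14 
 * s11   s11  s12 
   s12   s13  s14 
   s13   s15  s16 
   s14   s17  s18 
   s15   s15  s16 
   s16   s17  s18 
   s17   s19  s20 
   s18   s21  s22 
   s19   s19  s20 
   s20   s21  s22 
   s21    s3   s4 
   s22    s5   s6 
(> = start, * = accepting)

start=s0 accept=s8,s11 s0-a->s1 s0-b->s2 s1-a->s3 s1-b->s4 s2-a->s5 s2-b->s6 s3-a->s3 s3-b->s4 s4-a->s5 s4-b->s6 s5-a->s7 s5-b->s8 s6-a->s9 s6-b->s10 s7-a->s7 s7-b->s8 s8-a->s9 s8-b->s10 s9-a->s11 s9-b->s12 s10-a->s13 s10-b->s14 s11-a->s11 s11-b->s12 s12-a->s13 s12-b->s14 s13-a->s15 s13-b->s16 s14-a->s17 s14-b->s18 s15-a->s15 s15-b->s16 s16-a->s17 s16-b->s18 s17-a->s19 s17-b->s20 s18-a->s21 s18-b->s22 s19-a->s19 s19-b->s20 s20-a->s21 s20-b->s22 s21-a->s3 s21-b->s4 s22-a->s5 s22-b->s6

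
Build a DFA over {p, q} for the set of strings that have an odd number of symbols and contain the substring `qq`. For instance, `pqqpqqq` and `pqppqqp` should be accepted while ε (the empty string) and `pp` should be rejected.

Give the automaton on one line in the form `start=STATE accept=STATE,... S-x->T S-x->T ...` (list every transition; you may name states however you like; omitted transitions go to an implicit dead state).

Build one automaton per condition and run them in lockstep. One (2 states) tracks the input length modulo 2; the other (3 states) tracks whether and how much of `qq` has been seen. Each combined state is a pair, one component from each; accept when both components accept.
6 states suffice.
        p   q  
>  s0   s1  s2 
   s1   s0  s3 
   s2   s0  s4 
   s3   s1  s5 
   s4   s5  s5 
 * s5   s4  s4 
(> = start, * = accepting)

start=s0 accept=s5 s0-p->s1 s0-q->s2 s1-p->s0 s1-q->s3 s2-p->s0 s2-q->s4 s3-p->s1 s3-q->s5 s4-p->s5 s4-q->s5 s5-p->s4 s5-q->s4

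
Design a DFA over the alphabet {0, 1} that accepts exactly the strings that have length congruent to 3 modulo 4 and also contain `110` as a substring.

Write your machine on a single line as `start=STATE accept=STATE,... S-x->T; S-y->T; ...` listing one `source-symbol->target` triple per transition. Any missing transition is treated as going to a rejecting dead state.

Build one automaton per condition and run them in lockstep. The first has 4 states tracking the input length modulo 4; the second has 4 states tracking whether and how much of `110` has been seen. A product state is a pair (one from each), accepting exactly when both do.
          0    1  
>  s0     s1   s2 
   s1     s3   s4 
   s2     s3   s5 
   s3     s6   s7 
   s4     s6   s8 
   s5     s9   s8 
   s6     s0  s10 
   s7     s0  s11 
   s8    s12  s11 
 * s9    s12  s12 
   s10    s1  s13 
   s11   s14  s13 
   s12   s14  s14 
   s13   s15   s5 
   s14   s15  s15 
   s15    s9   s9 
(> = start, * = accepting)

start=s0; accept=s9; s0-0->s1; s0-1->s2; s1-0->s3; s1-1->s4; s2-0->s3; s2-1->s5; s3-0->s6; s3-1->s7; s4-0->s6; s4-1->s8; s5-0->s9; s5-1->s8; s6-0->s0; s6-1->s10; s7-0->s0; s7-1->s11; s8-0->s12; s8-1->s11; s9-0->s12; s9-1->s12; s10-0->s1; s10-1->s13; s11-0->s14; s11-1->s13; s12-0->s14; s12-1->s14; s13-0->s15; s13-1->s5; s14-0->s15; s14-1->s15; s15-0->s9; s15-1->s9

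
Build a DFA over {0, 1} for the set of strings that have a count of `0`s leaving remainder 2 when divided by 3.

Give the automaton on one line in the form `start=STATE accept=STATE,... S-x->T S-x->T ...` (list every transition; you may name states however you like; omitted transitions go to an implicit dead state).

The only thing that matters is how many `0`s have appeared, reduced mod 3. Use one state per residue: A for 0, …, C for 2. Reading `0` moves to the next residue; anything else stays put. C is accepting.
A 3-state machine:
       0  1 
>  A   B  A 
   B   C  B 
 * C   A  C 
(> = start, * = accepting)

start=A accept=C A-0->B A-1->A B-0->C B-1->B C-0->A C-1->C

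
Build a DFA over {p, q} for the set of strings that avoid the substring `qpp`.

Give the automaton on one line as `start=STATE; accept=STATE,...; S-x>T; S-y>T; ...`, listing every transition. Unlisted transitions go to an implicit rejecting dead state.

start=s0; accept=s0,s1,s2; s0-p>s0; s0-q>s1; s1-p>s2; s1-q>s1; s2-p>s3; s2-q>s1; s3-p>s3; s3-q>s3

Track partial matches of the forbidden pattern `qpp`. State s3 is a dead state reached once `qpp` has occurred; every other state accepts. s0 means no part of `qpp` is currently matched.
        p   q  
>* s0   s0  s1 
 * s1   s2  s1 
 * s2   s3  s1 
   s3   s3  s3 
(> = start, * = accepting)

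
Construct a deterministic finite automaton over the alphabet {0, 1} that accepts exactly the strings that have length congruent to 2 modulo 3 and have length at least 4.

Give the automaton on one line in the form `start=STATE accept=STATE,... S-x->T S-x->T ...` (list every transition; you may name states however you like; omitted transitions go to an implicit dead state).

Run two small machines in parallel and take their product. One (3 states) tracks the input length modulo 3; the other (6 states) tracks the input length, saturating at 5. Each combined state is a pair, one component from each; accept when both components accept. Minimizing collapses redundant product states.
6 states suffice.
       0  1 
>  A   B  B 
   B   C  C 
   C   D  D 
   D   E  E 
   E   F  F 
 * F   D  D 
(> = start, * = accepting)

start=A accept=F A-0->B A-1->B B-0->C B-1->C C-0->D C-1->D D-0->E D-1->E E-0->F E-1->F F-0->D F-1->D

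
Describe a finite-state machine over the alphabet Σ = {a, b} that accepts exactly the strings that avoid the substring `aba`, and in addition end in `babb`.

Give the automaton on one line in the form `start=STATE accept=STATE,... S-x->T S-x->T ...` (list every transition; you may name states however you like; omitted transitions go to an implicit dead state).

Build one automaton per condition and run them in lockstep. One (4 states) tracks partial matches of the forbidden pattern `aba`; the other (5 states) tracks how much of the suffix `babb` has currently been matched. Each combined state is a pair, one component from each; accept when both components accept. Equivalent product states are then merged.
        a   b  
>  q0   q1  q2 
   q1   q1  q3 
   q2   q4  q2 
   q3   q5  q2 
   q4   q1  q6 
   q5   q5  q5 
   q6   q5  q7 
 * q7   q4  q2 
(> = start, * = accepting)

start=q0 accept=q7 q0-a->q1 q0-b->q2 q1-a->q1 q1-b->q3 q2-a->q4 q2-b->q2 q3-a->q5 q3-b->q2 q4-a->q1 q4-b->q6 q5-a->q5 q5-b->q5 q6-a->q5 q6-b->q7 q7-a->q4 q7-b->q2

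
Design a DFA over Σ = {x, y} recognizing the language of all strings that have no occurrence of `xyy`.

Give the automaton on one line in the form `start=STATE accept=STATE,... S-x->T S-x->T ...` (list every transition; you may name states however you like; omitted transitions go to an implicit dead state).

start=q0 accept=q0,q1,q2 q0-x->q1 q0-y->q0 q1-x->q1 q1-y->q2 q2-x->q1 q2-y->q3 q3-x->q3 q3-y->q3

This is the complement of 'contains `xyy`'. Use the same substring-matching states — q0 through q3 holding how much of `xyy` has just been matched — but flip the accepting set: everything except the trap q3 accepts.
A 4-state machine:
        x   y  
>* q0   q1  q0 
 * q1   q1  q2 
 * q2   q1  q3 
   q3   q3  q3 
(> = start, * = accepting)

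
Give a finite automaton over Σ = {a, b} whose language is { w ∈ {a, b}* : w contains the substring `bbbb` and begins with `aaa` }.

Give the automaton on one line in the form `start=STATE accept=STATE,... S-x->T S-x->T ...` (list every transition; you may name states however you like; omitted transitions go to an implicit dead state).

start=S0 accept=S12 S0-a->S1 S0-b->S2 S1-a->S3 S1-b->S2 S2-a->S4 S2-b->S5 S3-a->S6 S3-b->S2 S4-a->S4 S4-b->S2 S5-a->S4 S5-b->S7 S6-a->S6 S6-b->S8 S7-a->S4 S7-b->S9 S8-a->S6 S8-b->S10 S9-a->S9 S9-b->S9 S10-a->S6 S10-b->S11 S11-a->S6 S11-b->S12 S12-a->S12 S12-b->S12

Build one automaton per condition and run them in lockstep. One (5 states) tracks whether and how much of `bbbb` has been seen; the other (5 states) tracks whether the input so far still matches the prefix `aaa`. Each combined state is a pair, one component from each; accept when both components accept.
A 13-state machine:
          a    b  
>  S0     S1   S2 
   S1     S3   S2 
   S2     S4   S5 
   S3     S6   S2 
   S4     S4   S2 
   S5     S4   S7 
   S6     S6   S8 
   S7     S4   S9 
   S8     S6  S10 
   S9     S9   S9 
   S10    S6  S11 
   S11    S6  S12 
 * S12   S12  S12 
(> = start, * = accepting)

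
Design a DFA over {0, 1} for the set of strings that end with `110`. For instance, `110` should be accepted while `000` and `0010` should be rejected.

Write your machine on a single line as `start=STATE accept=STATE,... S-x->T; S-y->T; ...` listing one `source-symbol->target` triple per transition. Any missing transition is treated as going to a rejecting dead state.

start=q0; accept=q3; q0-0->q0; q0-1->q1; q1-0->q0; q1-1->q2; q2-0->q3; q2-1->q2; q3-0->q0; q3-1->q1

Remember how much of `110` the current input suffix matches. State q0 means no match yet; q1 means the last symbol is `1`; q2 means the last 2 symbols are `11`; q3 means the last 3 symbols are `110`. Only q3 accepts. On a mismatch, fall back to the longest proper suffix that is still a prefix of `110`.
A 4-state machine:
        0   1  
>  q0   q0  q1 
   q1   q0  q2 
   q2   q3  q2 
 * q3   q0  q1 
(> = start, * = accepting)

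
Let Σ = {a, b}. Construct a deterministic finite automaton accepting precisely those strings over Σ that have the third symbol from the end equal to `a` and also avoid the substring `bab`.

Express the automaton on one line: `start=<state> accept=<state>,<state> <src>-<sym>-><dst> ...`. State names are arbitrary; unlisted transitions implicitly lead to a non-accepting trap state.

start=q0 accept=q6,q7,q8,q9 q0-a->q1 q0-b->q2 q1-a->q3 q1-b->q4 q2-a->q5 q2-b->q2 q3-a->q6 q3-b->q7 q4-a->q8 q4-b->q9 q5-a->q3 q5-b->q10 q6-a->q6 q6-b->q7 q7-a->q8 q7-b->q9 q8-a->q3 q8-b->q10 q9-a->q5 q9-b->q2 q10-a->q10 q10-b->q10

Build one automaton per condition and run them in lockstep. One (15 states) tracks the last 3 symbols read; the other (4 states) tracks partial matches of the forbidden pattern `bab`. Each combined state is a pair, one component from each; accept when both components accept. Equivalent product states are then merged.
With 11 states:
          a    b  
>  q0     q1   q2 
   q1     q3   q4 
   q2     q5   q2 
   q3     q6   q7 
   q4     q8   q9 
   q5     q3  q10 
 * q6     q6   q7 
 * q7     q8   q9 
 * q8     q3  q10 
 * q9     q5   q2 
   q10   q10  q10 
(> = start, * = accepting)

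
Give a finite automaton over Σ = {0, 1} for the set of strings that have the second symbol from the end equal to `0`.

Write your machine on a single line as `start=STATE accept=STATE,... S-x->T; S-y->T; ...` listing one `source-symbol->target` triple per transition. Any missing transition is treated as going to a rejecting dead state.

start=S0; accept=S3,S4; S0-0->S1; S0-1->S2; S1-0->S3; S1-1->S4; S2-0->S5; S2-1->S6; S3-0->S3; S3-1->S4; S4-0->S5; S4-1->S6; S5-0->S3; S5-1->S4; S6-0->S5; S6-1->S6

Because acceptance depends on a position counted from the end, the machine has to buffer the most recent 2 symbols. Make each state the string of the last up-to-2 symbols read; on input `x` shift the window left and append `x`. Accept when the buffered window has length 2 and begins with `0`.
A 7-state machine:
        0   1  
>  S0   S1  S2 
   S1   S3  S4 
   S2   S5  S6 
 * S3   S3  S4 
 * S4   S5  S6 
   S5   S3  S4 
   S6   S5  S6 
(> = start, * = accepting)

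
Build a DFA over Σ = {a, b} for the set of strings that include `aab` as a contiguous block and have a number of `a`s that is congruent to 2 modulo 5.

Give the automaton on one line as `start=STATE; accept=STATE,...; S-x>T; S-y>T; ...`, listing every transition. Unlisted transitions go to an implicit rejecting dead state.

start=q0; accept=q5; q0-a>q1; q0-b>q0; q1-a>q2; q1-b>q3; q2-a>q4; q2-b>q5; q3-a>q6; q3-b>q3; q4-a>q7; q4-b>q8; q5-a>q8; q5-b>q5; q6-a>q4; q6-b>q9; q7-a>q10; q7-b>q11; q8-a>q11; q8-b>q8; q9-a>q12; q9-b>q9; q10-a>q13; q10-b>q14; q11-a>q14; q11-b>q11; q12-a>q7; q12-b>q15; q13-a>q2; q13-b>q16; q14-a>q16; q14-b>q14; q15-a>q17; q15-b>q15; q16-a>q5; q16-b>q16; q17-a>q10; q17-b>q18; q18-a>q19; q18-b>q18; q19-a>q13; q19-b>q0

Handle the two conditions separately and then intersect. One (4 states) tracks whether and how much of `aab` has been seen; the other (5 states) tracks the count of `a`s modulo 5. Each combined state is a pair, one component from each; accept when both components accept.
A 20-state machine:
          a    b  
>  q0     q1   q0 
   q1     q2   q3 
   q2     q4   q5 
   q3     q6   q3 
   q4     q7   q8 
 * q5     q8   q5 
   q6     q4   q9 
   q7    q10  q11 
   q8    q11   q8 
   q9    q12   q9 
   q10   q13  q14 
   q11   q14  q11 
   q12    q7  q15 
   q13    q2  q16 
   q14   q16  q14 
   q15   q17  q15 
   q16    q5  q16 
   q17   q10  q18 
   q18   q19  q18 
   q19   q13   q0 
(> = start, * = accepting)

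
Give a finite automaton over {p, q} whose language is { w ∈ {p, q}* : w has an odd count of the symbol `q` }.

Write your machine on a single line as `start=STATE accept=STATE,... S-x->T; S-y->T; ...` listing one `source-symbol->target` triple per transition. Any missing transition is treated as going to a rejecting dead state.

The only thing that matters is how many `q`s have appeared, reduced mod 2. Use one state per residue: A for 0, …, B for 1. Reading `q` moves to the next residue; anything else stays put. B is accepting.
2 states suffice.
       p  q 
>  A   A  B 
 * B   B  A 
(> = start, * = accepting)

start=A; accept=B; A-p->A; A-q->B; B-p->B; B-q->A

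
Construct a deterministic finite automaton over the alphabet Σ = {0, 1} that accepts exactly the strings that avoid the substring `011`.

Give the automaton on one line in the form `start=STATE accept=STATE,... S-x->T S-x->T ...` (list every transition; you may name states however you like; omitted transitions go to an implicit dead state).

start=q0 accept=q0,q1,q2 q0-0->q1 q0-1->q0 q1-0->q1 q1-1->q2 q2-0->q1 q2-1->q3 q3-0->q3 q3-1->q3

This is the complement of 'contains `011`'. Use the same substring-matching states — q0 through q3 holding how much of `011` has just been matched — but flip the accepting set: everything except the trap q3 accepts.
        0   1  
>* q0   q1  q0 
 * q1   q1  q2 
 * q2   q1  q3 
   q3   q3  q3 
(> = start, * = accepting)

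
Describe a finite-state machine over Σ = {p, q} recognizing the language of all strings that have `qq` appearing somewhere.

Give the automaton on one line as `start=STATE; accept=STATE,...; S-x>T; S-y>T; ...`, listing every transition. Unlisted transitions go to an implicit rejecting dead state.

Track how much of `qq` has been matched so far: state S0 is no progress, S2 is the absorbing accept state reached once `qq` has occurred. Intermediate states record partial matches; on a mismatch, fall back to the longest reusable overlap.
A 3-state machine:
        p   q  
>  S0   S0  S1 
   S1   S0  S2 
 * S2   S2  S2 
(> = start, * = accepting)

start=S0; accept=S2; S0-p>S0; S0-q>S1; S1-p>S0; S1-q>S2; S2-p>S2; S2-q>S2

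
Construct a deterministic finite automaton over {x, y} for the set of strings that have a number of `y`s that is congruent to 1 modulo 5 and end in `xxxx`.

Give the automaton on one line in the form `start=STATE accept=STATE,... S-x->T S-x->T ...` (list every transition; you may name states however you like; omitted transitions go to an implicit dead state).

start=S0 accept=S8 S0-x->S0 S0-y->S1 S1-x->S2 S1-y->S3 S2-x->S4 S2-y->S3 S3-x->S3 S3-y->S5 S4-x->S6 S4-y->S3 S5-x->S5 S5-y->S7 S6-x->S8 S6-y->S3 S7-x->S7 S7-y->S0 S8-x->S8 S8-y->S3

Build one automaton per condition and run them in lockstep. One (5 states) tracks the count of `y`s modulo 5; the other (5 states) tracks how much of the suffix `xxxx` has currently been matched. Each combined state is a pair, one component from each; accept when both components accept. Minimizing collapses redundant product states.
With 9 states:
        x   y  
>  S0   S0  S1 
   S1   S2  S3 
   S2   S4  S3 
   S3   S3  S5 
   S4   S6  S3 
   S5   S5  S7 
   S6   S8  S3 
   S7   S7  S0 
 * S8   S8  S3 
(> = start, * = accepting)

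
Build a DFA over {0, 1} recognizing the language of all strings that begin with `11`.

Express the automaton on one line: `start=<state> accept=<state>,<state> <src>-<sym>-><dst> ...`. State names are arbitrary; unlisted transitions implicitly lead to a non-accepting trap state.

Walk along `11` while the input agrees: from q0 take `1` to q1, and so on. Any deviation drops to the rejecting sink q3. Once q2 is reached the prefix is confirmed and every continuation is accepted.
A 4-state machine:
        0   1  
>  q0   q3  q1 
   q1   q3  q2 
 * q2   q2  q2 
   q3   q3  q3 
(> = start, * = accepting)

start=q0 accept=q2 q0-0->q3 q0-1->q1 q1-0->q3 q1-1->q2 q2-0->q2 q2-1->q2 q3-0->q3 q3-1->q3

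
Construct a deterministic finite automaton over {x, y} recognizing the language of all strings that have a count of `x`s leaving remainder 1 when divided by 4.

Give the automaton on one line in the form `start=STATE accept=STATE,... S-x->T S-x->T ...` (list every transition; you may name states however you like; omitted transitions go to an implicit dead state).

start=A accept=B A-x->B A-y->A B-x->C B-y->B C-x->D C-y->C D-x->A D-y->D

The only thing that matters is how many `x`s have appeared, reduced mod 4. Use one state per residue: A for 0, …, D for 3. Reading `x` moves to the next residue; anything else stays put. B is accepting.
A 4-state machine:
       x  y 
>  A   B  A 
 * B   C  B 
   C   D  C 
   D   A  D 
(> = start, * = accepting)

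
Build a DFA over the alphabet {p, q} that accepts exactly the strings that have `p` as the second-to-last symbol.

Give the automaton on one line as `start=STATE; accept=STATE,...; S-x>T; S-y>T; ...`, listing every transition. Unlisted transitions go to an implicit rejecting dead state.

A DFA must remember the last 2 symbols (since which symbol is second-to-last isn't known until the input ends). Use one state per possible window of the last ≤2 symbols; accept from those whose window starts with `p`.
A 7-state machine:
        p   q  
>  S0   S1  S2 
   S1   S3  S4 
   S2   S5  S6 
 * S3   S3  S4 
 * S4   S5  S6 
   S5   S3  S4 
   S6   S5  S6 
(> = start, * = accepting)

start=S0; accept=S3,S4; S0-p>S1; S0-q>S2; S1-p>S3; S1-q>S4; S2-p>S5; S2-q>S6; S3-p>S3; S3-q>S4; S4-p>S5; S4-q>S6; S5-p>S3; S5-q>S4; S6-p>S5; S6-q>S6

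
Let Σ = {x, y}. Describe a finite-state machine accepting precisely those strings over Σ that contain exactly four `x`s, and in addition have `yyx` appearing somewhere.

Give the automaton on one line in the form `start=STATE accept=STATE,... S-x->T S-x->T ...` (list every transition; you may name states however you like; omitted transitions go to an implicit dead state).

Build one automaton per condition and run them in lockstep. One (6 states) tracks the count of `x`s, saturating at 5; the other (4 states) tracks whether and how much of `yyx` has been seen. Each combined state is a pair, one component from each; accept when both components accept. Minimizing collapses redundant product states.
          x    y  
>  s0     s1   s2 
   s1     s3   s4 
   s2     s1   s5 
   s3     s6   s7 
   s4     s3   s8 
   s5     s8   s5 
   s6     s9  s10 
   s7     s6  s11 
   s8    s11   s8 
   s9     s9   s9 
   s10    s9  s12 
   s11   s12  s11 
   s12   s13  s12 
 * s13    s9  s13 
(> = start, * = accepting)

start=s0 accept=s13 s0-x->s1 s0-y->s2 s1-x->s3 s1-y->s4 s2-x->s1 s2-y->s5 s3-x->s6 s3-y->s7 s4-x->s3 s4-y->s8 s5-x->s8 s5-y->s5 s6-x->s9 s6-y->s10 s7-x->s6 s7-y->s11 s8-x->s11 s8-y->s8 s9-x->s9 s9-y->s9 s10-x->s9 s10-y->s12 s11-x->s12 s11-y->s11 s12-x->s13 s12-y->s12 s13-x->s9 s13-y->s13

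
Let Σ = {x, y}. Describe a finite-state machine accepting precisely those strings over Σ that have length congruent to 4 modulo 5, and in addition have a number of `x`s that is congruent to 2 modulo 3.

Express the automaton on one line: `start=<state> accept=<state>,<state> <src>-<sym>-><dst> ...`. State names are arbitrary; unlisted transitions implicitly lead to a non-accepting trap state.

start=S0 accept=S11 S0-x->S1 S0-y->S2 S1-x->S3 S1-y->S4 S2-x->S4 S2-y->S5 S3-x->S6 S3-y->S7 S4-x->S7 S4-y->S8 S5-x->S8 S5-y->S6 S6-x->S9 S6-y->S10 S7-x->S10 S7-y->S11 S8-x->S11 S8-y->S9 S9-x->S12 S9-y->S13 S10-x->S13 S10-y->S0 S11-x->S0 S11-y->S12 S12-x->S2 S12-y->S14 S13-x->S14 S13-y->S1 S14-x->S5 S14-y->S3

Build one automaton per condition and run them in lockstep. One (5 states) tracks the input length modulo 5; the other (3 states) tracks the count of `x`s modulo 3. Each combined state is a pair, one component from each; accept when both components accept.
With 15 states:
          x    y  
>  S0     S1   S2 
   S1     S3   S4 
   S2     S4   S5 
   S3     S6   S7 
   S4     S7   S8 
   S5     S8   S6 
   S6     S9  S10 
   S7    S10  S11 
   S8    S11   S9 
   S9    S12  S13 
   S10   S13   S0 
 * S11    S0  S12 
   S12    S2  S14 
   S13   S14   S1 
   S14    S5   S3 
(> = start, * = accepting)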